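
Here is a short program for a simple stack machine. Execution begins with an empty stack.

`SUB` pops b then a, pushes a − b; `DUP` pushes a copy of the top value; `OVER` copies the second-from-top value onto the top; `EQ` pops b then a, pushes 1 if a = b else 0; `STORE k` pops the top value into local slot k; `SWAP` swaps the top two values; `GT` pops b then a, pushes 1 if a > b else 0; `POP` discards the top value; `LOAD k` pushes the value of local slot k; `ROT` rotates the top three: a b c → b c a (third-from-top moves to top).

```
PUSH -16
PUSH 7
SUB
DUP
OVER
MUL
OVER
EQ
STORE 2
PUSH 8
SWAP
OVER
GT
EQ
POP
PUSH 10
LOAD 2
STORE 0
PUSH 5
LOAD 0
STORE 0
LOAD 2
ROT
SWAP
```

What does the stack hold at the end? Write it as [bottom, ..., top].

PUSH -16 → -16
PUSH 7   → -16 7
SUB      → -23
DUP      → -23 -23
OVER     → -23 -23 -23
MUL      → -23 529
OVER     → -23 529 -23
EQ       → -23 0
STORE 2  → -23
PUSH 8   → -23 8
SWAP     → 8 -23
OVER     → 8 -23 8
GT       → 8 0
EQ       → 0
POP      → (empty)
PUSH 10  → 10
LOAD 2   → 10 0
STORE 0  → 10
PUSH 5   → 10 5
LOAD 0   → 10 5 0
STORE 0  → 10 5
LOAD 2   → 10 5 0
ROT      → 5 0 10
SWAP     → 5 10 0

[5, 10, 0]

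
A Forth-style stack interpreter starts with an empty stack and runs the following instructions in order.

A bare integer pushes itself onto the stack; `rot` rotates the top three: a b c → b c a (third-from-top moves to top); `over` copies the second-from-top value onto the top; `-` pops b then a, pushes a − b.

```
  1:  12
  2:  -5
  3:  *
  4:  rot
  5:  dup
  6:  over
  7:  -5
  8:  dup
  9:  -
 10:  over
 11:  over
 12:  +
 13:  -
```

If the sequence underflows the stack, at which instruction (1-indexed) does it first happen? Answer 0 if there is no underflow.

4

12  [12]
-5  [12, -5]
*   [-60]
rot  — needs 3 operands, stack has 1 → underflow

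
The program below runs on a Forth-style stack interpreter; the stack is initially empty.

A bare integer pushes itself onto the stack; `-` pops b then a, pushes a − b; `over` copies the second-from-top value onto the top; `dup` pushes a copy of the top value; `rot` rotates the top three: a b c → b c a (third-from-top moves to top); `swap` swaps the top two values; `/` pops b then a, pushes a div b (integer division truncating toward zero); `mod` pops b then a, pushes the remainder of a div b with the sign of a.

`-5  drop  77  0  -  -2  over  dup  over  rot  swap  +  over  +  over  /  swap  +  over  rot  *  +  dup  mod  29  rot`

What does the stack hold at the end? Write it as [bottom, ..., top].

-5   -> -5
drop -> (empty)
77   -> 77
0    -> 77 0
-    -> 77
-2   -> 77 -2
over -> 77 -2 77
dup  -> 77 -2 77 77
over -> 77 -2 77 77 77
rot  -> 77 -2 77 77 77
swap -> 77 -2 77 77 77
+    -> 77 -2 77 154
over -> 77 -2 77 154 77
+    -> 77 -2 77 231
over -> 77 -2 77 231 77
/    -> 77 -2 77 3
swap -> 77 -2 3 77
+    -> 77 -2 80
over -> 77 -2 80 -2
rot  -> 77 80 -2 -2
*    -> 77 80 4
+    -> 77 84
dup  -> 77 84 84
mod  -> 77 0
29   -> 77 0 29
rot  -> 0 29 77

[0, 29, 77]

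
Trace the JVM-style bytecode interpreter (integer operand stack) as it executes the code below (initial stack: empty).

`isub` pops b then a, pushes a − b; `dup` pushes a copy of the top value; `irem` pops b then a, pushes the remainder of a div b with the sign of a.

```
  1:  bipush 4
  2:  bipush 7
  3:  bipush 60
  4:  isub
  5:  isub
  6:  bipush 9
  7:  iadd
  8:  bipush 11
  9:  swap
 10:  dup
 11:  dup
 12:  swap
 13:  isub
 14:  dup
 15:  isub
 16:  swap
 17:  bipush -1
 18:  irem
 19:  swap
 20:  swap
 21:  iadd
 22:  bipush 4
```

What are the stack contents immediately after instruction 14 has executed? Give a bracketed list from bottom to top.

bipush 4  : [4]
bipush 7  : [4, 7]
bipush 60 : [4, 7, 60]
isub      : [4, -53]
isub      : [57]
bipush 9  : [57, 9]
iadd      : [66]
bipush 11 : [66, 11]
swap      : [11, 66]
dup       : [11, 66, 66]
dup       : [11, 66, 66, 66]
swap      : [11, 66, 66, 66]
isub      : [11, 66, 0]
dup       : [11, 66, 0, 0]

[11, 66, 0, 0]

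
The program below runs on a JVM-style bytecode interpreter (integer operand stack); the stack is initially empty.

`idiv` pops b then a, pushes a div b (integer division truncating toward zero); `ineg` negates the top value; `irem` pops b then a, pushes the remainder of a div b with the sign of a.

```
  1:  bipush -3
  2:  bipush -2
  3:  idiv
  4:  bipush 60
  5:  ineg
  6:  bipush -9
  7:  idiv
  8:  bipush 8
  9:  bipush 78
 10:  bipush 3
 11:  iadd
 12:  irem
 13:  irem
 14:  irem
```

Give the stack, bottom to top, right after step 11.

[1, 6, 8, 81]

bipush -3  -3
bipush -2  -3 -2
idiv       1
bipush 60  1 60
ineg       1 -60
bipush -9  1 -60 -9
idiv       1 6
bipush 8   1 6 8
bipush 78  1 6 8 78
bipush 3   1 6 8 78 3
iadd       1 6 8 81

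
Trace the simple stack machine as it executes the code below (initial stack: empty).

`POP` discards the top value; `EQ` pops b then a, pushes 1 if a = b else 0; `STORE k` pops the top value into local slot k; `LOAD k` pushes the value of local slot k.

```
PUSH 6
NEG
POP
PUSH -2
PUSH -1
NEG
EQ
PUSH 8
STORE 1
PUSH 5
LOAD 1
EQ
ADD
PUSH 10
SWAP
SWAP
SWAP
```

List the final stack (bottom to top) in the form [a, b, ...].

[10, 0]

PUSH 6  → 6
NEG     → -6
POP     → (empty)
PUSH -2 → -2
PUSH -1 → -2 -1
NEG     → -2 1
EQ      → 0
PUSH 8  → 0 8
STORE 1 → 0
PUSH 5  → 0 5
LOAD 1  → 0 5 8
EQ      → 0 0
ADD     → 0
PUSH 10 → 0 10
SWAP    → 10 0
SWAP    → 0 10
SWAP    → 10 0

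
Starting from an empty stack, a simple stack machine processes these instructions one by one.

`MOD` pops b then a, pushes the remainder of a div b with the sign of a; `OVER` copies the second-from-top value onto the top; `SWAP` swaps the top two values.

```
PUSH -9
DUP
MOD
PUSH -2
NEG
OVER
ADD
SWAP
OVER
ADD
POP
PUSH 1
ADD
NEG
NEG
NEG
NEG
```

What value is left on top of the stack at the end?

PUSH -9 -> -9
DUP     -> -9 -9
MOD     -> 0
PUSH -2 -> 0 -2
NEG     -> 0 2
OVER    -> 0 2 0
ADD     -> 0 2
SWAP    -> 2 0
OVER    -> 2 0 2
ADD     -> 2 2
POP     -> 2
PUSH 1  -> 2 1
ADD     -> 3
NEG     -> -3
NEG     -> 3
NEG     -> -3
NEG     -> 3

3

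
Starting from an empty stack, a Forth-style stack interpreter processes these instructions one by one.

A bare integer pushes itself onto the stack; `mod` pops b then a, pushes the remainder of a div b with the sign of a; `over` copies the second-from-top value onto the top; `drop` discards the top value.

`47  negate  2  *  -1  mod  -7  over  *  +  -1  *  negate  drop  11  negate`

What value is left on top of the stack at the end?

-11

47      47
negate  -47
2       -47 2
*       -94
-1      -94 -1
mod     0
-7      0 -7
over    0 -7 0
*       0 0
+       0
-1      0 -1
*       0
negate  0
drop    (empty)
11      11
negate  -11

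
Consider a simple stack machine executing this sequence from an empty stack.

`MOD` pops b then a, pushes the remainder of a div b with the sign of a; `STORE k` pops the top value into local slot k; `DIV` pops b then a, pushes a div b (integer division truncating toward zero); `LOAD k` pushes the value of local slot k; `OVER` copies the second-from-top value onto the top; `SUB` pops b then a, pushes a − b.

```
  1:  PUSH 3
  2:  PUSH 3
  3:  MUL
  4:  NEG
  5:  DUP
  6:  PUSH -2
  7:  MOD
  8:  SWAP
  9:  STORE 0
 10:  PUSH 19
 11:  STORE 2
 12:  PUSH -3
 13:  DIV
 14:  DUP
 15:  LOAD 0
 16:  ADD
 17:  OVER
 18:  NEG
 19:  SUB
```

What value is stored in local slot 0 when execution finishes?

PUSH 3  : [3]
PUSH 3  : [3, 3]
MUL     : [9]
NEG     : [-9]
DUP     : [-9, -9]
PUSH -2 : [-9, -9, -2]
MOD     : [-9, -1]
SWAP    : [-1, -9]
STORE 0 : [-1]
PUSH 19 : [-1, 19]
STORE 2 : [-1]
PUSH -3 : [-1, -3]
DIV     : [0]
DUP     : [0, 0]
LOAD 0  : [0, 0, -9]
ADD     : [0, -9]
OVER    : [0, -9, 0]
NEG     : [0, -9, 0]
SUB     : [0, -9]

-9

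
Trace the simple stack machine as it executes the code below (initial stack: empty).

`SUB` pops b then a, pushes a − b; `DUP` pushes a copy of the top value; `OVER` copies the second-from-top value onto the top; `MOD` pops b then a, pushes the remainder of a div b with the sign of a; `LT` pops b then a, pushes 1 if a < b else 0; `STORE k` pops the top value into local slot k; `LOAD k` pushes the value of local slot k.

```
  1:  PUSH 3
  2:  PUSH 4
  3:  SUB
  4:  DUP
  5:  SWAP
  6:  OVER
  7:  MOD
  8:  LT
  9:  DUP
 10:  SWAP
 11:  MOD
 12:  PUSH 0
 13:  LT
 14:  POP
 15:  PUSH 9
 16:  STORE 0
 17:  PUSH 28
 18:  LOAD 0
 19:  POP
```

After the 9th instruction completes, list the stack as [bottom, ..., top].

[1, 1]

PUSH 3 -> [3]
PUSH 4 -> [3, 4]
SUB    -> [-1]
DUP    -> [-1, -1]
SWAP   -> [-1, -1]
OVER   -> [-1, -1, -1]
MOD    -> [-1, 0]
LT     -> [1]
DUP    -> [1, 1]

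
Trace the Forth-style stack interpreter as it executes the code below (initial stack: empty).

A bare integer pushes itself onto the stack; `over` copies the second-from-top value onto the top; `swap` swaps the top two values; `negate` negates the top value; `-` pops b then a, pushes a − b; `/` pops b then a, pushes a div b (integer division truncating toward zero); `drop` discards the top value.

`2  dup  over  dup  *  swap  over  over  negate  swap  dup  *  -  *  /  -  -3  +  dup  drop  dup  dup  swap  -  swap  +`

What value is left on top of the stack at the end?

-1

2       2
dup     2 2
over    2 2 2
dup     2 2 2 2
*       2 2 4
swap    2 4 2
over    2 4 2 4
over    2 4 2 4 2
negate  2 4 2 4 -2
swap    2 4 2 -2 4
dup     2 4 2 -2 4 4
*       2 4 2 -2 16
-       2 4 2 -18
*       2 4 -36
/       2 0
-       2
-3      2 -3
+       -1
dup     -1 -1
drop    -1
dup     -1 -1
dup     -1 -1 -1
swap    -1 -1 -1
-       -1 0
swap    0 -1
+       -1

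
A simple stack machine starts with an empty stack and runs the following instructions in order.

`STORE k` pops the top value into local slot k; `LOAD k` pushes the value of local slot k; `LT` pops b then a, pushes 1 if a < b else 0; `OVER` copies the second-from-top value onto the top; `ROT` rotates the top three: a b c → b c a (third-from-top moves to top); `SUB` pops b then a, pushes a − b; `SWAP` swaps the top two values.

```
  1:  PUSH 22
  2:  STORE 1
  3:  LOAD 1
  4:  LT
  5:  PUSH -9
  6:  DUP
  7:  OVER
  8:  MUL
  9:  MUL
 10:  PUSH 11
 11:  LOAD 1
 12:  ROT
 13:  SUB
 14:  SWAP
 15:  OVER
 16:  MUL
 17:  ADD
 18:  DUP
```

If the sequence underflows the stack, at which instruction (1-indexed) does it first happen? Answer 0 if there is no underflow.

PUSH 22  [22]
STORE 1  []
LOAD 1   [22]
LT  — needs 2 operands, stack has 1 → underflow

4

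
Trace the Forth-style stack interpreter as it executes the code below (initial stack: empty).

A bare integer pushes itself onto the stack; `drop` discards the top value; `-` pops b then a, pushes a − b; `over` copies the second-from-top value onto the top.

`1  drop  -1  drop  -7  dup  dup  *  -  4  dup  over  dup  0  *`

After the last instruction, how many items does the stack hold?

5

1    -> [1]
drop -> []
-1   -> [-1]
drop -> []
-7   -> [-7]
dup  -> [-7, -7]
dup  -> [-7, -7, -7]
*    -> [-7, 49]
-    -> [-56]
4    -> [-56, 4]
dup  -> [-56, 4, 4]
over -> [-56, 4, 4, 4]
dup  -> [-56, 4, 4, 4, 4]
0    -> [-56, 4, 4, 4, 4, 0]
*    -> [-56, 4, 4, 4, 0]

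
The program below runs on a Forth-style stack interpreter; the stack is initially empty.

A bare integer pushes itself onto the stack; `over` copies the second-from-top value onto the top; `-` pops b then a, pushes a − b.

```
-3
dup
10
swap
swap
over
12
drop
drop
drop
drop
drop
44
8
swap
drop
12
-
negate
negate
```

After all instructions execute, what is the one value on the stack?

-4

-3     → [-3]
dup    → [-3, -3]
10     → [-3, -3, 10]
swap   → [-3, 10, -3]
swap   → [-3, -3, 10]
over   → [-3, -3, 10, -3]
12     → [-3, -3, 10, -3, 12]
drop   → [-3, -3, 10, -3]
drop   → [-3, -3, 10]
drop   → [-3, -3]
drop   → [-3]
drop   → []
44     → [44]
8      → [44, 8]
swap   → [8, 44]
drop   → [8]
12     → [8, 12]
-      → [-4]
negate → [4]
negate → [-4]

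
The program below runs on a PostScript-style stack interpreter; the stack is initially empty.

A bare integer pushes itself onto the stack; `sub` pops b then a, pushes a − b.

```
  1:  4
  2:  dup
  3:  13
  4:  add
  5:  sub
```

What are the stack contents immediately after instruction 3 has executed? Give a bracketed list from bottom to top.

4   → 4
dup → 4 4
13  → 4 4 13

[4, 4, 13]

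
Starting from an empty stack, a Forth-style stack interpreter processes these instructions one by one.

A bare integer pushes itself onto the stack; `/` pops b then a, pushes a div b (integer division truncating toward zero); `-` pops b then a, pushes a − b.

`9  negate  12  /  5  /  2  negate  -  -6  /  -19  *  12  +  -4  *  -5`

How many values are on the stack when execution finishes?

2

9      -> [9]
negate -> [-9]
12     -> [-9, 12]
/      -> [0]
5      -> [0, 5]
/      -> [0]
2      -> [0, 2]
negate -> [0, -2]
-      -> [2]
-6     -> [2, -6]
/      -> [0]
-19    -> [0, -19]
*      -> [0]
12     -> [0, 12]
+      -> [12]
-4     -> [12, -4]
*      -> [-48]
-5     -> [-48, -5]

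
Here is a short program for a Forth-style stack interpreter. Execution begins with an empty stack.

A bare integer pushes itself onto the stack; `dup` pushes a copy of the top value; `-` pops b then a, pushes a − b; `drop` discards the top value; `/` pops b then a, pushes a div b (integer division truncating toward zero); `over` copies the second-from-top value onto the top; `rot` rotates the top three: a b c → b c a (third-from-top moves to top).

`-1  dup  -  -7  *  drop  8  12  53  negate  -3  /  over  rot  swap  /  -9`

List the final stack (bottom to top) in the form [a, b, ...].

[8, 17, 1, -9]

-1     -> -1
dup    -> -1 -1
-      -> 0
-7     -> 0 -7
*      -> 0
drop   -> (empty)
8      -> 8
12     -> 8 12
53     -> 8 12 53
negate -> 8 12 -53
-3     -> 8 12 -53 -3
/      -> 8 12 17
over   -> 8 12 17 12
rot    -> 8 17 12 12
swap   -> 8 17 12 12
/      -> 8 17 1
-9     -> 8 17 1 -9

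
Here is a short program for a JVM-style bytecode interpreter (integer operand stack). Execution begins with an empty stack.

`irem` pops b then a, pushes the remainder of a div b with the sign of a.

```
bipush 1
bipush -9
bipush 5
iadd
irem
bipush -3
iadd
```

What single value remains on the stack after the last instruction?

-2

bipush 1  -> [1]
bipush -9 -> [1, -9]
bipush 5  -> [1, -9, 5]
iadd      -> [1, -4]
irem      -> [1]
bipush -3 -> [1, -3]
iadd      -> [-2]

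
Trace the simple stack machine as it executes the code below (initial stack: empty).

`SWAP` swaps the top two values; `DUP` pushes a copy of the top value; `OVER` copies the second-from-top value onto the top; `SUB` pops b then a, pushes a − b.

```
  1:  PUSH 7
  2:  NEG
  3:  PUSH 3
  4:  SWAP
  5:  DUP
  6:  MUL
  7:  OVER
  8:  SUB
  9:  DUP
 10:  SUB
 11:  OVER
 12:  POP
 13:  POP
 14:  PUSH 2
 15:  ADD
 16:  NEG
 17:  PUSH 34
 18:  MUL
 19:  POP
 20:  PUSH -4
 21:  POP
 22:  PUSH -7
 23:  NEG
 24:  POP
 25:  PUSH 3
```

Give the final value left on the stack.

3

PUSH 7  -> [7]
NEG     -> [-7]
PUSH 3  -> [-7, 3]
SWAP    -> [3, -7]
DUP     -> [3, -7, -7]
MUL     -> [3, 49]
OVER    -> [3, 49, 3]
SUB     -> [3, 46]
DUP     -> [3, 46, 46]
SUB     -> [3, 0]
OVER    -> [3, 0, 3]
POP     -> [3, 0]
POP     -> [3]
PUSH 2  -> [3, 2]
ADD     -> [5]
NEG     -> [-5]
PUSH 34 -> [-5, 34]
MUL     -> [-170]
POP     -> []
PUSH -4 -> [-4]
POP     -> []
PUSH -7 -> [-7]
NEG     -> [7]
POP     -> []
PUSH 3  -> [3]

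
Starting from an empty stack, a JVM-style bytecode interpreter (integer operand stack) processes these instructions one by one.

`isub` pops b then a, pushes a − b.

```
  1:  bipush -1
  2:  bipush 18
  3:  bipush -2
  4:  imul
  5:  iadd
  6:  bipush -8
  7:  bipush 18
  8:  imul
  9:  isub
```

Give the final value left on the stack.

107

bipush -1 -> -1
bipush 18 -> -1 18
bipush -2 -> -1 18 -2
imul      -> -1 -36
iadd      -> -37
bipush -8 -> -37 -8
bipush 18 -> -37 -8 18
imul      -> -37 -144
isub      -> 107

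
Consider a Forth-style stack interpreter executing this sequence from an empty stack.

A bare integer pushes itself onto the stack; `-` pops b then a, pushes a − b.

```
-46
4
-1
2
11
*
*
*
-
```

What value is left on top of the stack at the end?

-46 -> -46
4   -> -46 4
-1  -> -46 4 -1
2   -> -46 4 -1 2
11  -> -46 4 -1 2 11
*   -> -46 4 -1 22
*   -> -46 4 -22
*   -> -46 -88
-   -> 42

42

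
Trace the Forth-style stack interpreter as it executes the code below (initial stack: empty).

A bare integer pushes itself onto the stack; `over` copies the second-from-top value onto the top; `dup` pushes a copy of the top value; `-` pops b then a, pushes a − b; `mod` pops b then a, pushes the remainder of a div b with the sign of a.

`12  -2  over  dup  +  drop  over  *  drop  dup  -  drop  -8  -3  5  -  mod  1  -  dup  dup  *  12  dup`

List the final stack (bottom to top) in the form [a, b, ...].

12   -> [12]
-2   -> [12, -2]
over -> [12, -2, 12]
dup  -> [12, -2, 12, 12]
+    -> [12, -2, 24]
drop -> [12, -2]
over -> [12, -2, 12]
*    -> [12, -24]
drop -> [12]
dup  -> [12, 12]
-    -> [0]
drop -> []
-8   -> [-8]
-3   -> [-8, -3]
5    -> [-8, -3, 5]
-    -> [-8, -8]
mod  -> [0]
1    -> [0, 1]
-    -> [-1]
dup  -> [-1, -1]
dup  -> [-1, -1, -1]
*    -> [-1, 1]
12   -> [-1, 1, 12]
dup  -> [-1, 1, 12, 12]

[-1, 1, 12, 12]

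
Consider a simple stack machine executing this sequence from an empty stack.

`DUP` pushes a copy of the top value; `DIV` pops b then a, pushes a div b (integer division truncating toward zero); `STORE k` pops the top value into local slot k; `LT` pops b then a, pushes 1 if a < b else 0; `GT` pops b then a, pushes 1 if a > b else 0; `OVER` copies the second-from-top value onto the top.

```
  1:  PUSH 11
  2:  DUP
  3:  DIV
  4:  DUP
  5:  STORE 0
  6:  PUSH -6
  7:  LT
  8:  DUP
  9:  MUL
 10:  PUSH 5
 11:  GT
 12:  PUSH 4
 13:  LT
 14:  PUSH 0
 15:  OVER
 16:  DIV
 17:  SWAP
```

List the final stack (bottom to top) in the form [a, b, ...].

PUSH 11 : [11]
DUP     : [11, 11]
DIV     : [1]
DUP     : [1, 1]
STORE 0 : [1]
PUSH -6 : [1, -6]
LT      : [0]
DUP     : [0, 0]
MUL     : [0]
PUSH 5  : [0, 5]
GT      : [0]
PUSH 4  : [0, 4]
LT      : [1]
PUSH 0  : [1, 0]
OVER    : [1, 0, 1]
DIV     : [1, 0]
SWAP    : [0, 1]

[0, 1]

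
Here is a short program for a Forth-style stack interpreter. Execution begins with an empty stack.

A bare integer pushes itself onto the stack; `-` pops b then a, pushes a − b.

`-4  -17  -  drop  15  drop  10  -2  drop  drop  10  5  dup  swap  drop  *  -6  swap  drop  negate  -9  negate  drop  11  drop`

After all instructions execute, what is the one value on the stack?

-4     : -4
-17    : -4 -17
-      : 13
drop   : (empty)
15     : 15
drop   : (empty)
10     : 10
-2     : 10 -2
drop   : 10
drop   : (empty)
10     : 10
5      : 10 5
dup    : 10 5 5
swap   : 10 5 5
drop   : 10 5
*      : 50
-6     : 50 -6
swap   : -6 50
drop   : -6
negate : 6
-9     : 6 -9
negate : 6 9
drop   : 6
11     : 6 11
drop   : 6

6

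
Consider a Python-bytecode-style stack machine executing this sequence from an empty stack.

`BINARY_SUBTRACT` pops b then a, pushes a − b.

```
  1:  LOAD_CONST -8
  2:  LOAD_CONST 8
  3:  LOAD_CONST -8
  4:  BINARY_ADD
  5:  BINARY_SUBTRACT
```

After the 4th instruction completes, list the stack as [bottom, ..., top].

LOAD_CONST -8 → [-8]
LOAD_CONST 8  → [-8, 8]
LOAD_CONST -8 → [-8, 8, -8]
BINARY_ADD    → [-8, 0]

[-8, 0]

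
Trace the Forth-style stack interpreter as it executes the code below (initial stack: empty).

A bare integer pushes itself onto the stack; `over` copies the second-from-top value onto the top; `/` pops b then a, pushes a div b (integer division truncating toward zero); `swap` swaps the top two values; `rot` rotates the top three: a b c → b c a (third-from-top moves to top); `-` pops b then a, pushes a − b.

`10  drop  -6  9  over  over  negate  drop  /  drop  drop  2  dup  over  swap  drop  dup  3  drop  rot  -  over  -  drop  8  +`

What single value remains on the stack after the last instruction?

10

10     : [10]
drop   : []
-6     : [-6]
9      : [-6, 9]
over   : [-6, 9, -6]
over   : [-6, 9, -6, 9]
negate : [-6, 9, -6, -9]
drop   : [-6, 9, -6]
/      : [-6, -1]
drop   : [-6]
drop   : []
2      : [2]
dup    : [2, 2]
over   : [2, 2, 2]
swap   : [2, 2, 2]
drop   : [2, 2]
dup    : [2, 2, 2]
3      : [2, 2, 2, 3]
drop   : [2, 2, 2]
rot    : [2, 2, 2]
-      : [2, 0]
over   : [2, 0, 2]
-      : [2, -2]
drop   : [2]
8      : [2, 8]
+      : [10]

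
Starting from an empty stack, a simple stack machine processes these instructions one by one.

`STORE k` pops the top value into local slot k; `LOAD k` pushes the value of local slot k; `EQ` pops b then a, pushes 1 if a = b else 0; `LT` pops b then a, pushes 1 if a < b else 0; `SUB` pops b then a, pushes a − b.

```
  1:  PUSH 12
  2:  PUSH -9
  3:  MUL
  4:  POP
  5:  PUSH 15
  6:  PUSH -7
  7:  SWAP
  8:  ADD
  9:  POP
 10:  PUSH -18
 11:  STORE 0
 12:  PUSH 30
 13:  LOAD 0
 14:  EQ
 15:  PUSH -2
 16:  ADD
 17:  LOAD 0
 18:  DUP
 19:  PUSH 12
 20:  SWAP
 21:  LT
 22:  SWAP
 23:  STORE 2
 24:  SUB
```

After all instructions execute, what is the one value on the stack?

PUSH 12  → 12
PUSH -9  → 12 -9
MUL      → -108
POP      → (empty)
PUSH 15  → 15
PUSH -7  → 15 -7
SWAP     → -7 15
ADD      → 8
POP      → (empty)
PUSH -18 → -18
STORE 0  → (empty)
PUSH 30  → 30
LOAD 0   → 30 -18
EQ       → 0
PUSH -2  → 0 -2
ADD      → -2
LOAD 0   → -2 -18
DUP      → -2 -18 -18
PUSH 12  → -2 -18 -18 12
SWAP     → -2 -18 12 -18
LT       → -2 -18 0
SWAP     → -2 0 -18
STORE 2  → -2 0
SUB      → -2

-2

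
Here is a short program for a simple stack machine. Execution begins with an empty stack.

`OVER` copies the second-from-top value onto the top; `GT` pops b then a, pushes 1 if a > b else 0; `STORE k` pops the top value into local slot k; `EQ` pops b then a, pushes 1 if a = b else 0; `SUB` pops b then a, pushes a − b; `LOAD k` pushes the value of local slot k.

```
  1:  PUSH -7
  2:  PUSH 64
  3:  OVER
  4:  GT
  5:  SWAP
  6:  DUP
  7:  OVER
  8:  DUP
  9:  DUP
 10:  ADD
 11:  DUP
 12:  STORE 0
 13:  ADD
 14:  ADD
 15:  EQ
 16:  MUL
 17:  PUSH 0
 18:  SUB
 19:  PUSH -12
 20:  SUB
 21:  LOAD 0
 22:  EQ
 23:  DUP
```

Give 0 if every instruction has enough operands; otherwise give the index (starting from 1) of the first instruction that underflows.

0

PUSH -7  → [-7]
PUSH 64  → [-7, 64]
OVER     → [-7, 64, -7]
GT       → [-7, 1]
SWAP     → [1, -7]
DUP      → [1, -7, -7]
OVER     → [1, -7, -7, -7]
DUP      → [1, -7, -7, -7, -7]
DUP      → [1, -7, -7, -7, -7, -7]
ADD      → [1, -7, -7, -7, -14]
DUP      → [1, -7, -7, -7, -14, -14]
STORE 0  → [1, -7, -7, -7, -14]
ADD      → [1, -7, -7, -21]
ADD      → [1, -7, -28]
EQ       → [1, 0]
MUL      → [0]
PUSH 0   → [0, 0]
SUB      → [0]
PUSH -12 → [0, -12]
SUB      → [12]
LOAD 0   → [12, -14]
EQ       → [0]
DUP      → [0, 0]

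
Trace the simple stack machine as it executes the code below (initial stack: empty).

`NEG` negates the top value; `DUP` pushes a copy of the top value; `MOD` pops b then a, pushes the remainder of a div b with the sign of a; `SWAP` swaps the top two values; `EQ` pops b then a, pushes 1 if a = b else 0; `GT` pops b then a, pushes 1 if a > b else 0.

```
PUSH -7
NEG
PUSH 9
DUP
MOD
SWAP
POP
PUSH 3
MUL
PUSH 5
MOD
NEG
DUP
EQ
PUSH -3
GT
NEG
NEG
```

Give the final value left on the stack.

1

PUSH -7  [-7]
NEG      [7]
PUSH 9   [7, 9]
DUP      [7, 9, 9]
MOD      [7, 0]
SWAP     [0, 7]
POP      [0]
PUSH 3   [0, 3]
MUL      [0]
PUSH 5   [0, 5]
MOD      [0]
NEG      [0]
DUP      [0, 0]
EQ       [1]
PUSH -3  [1, -3]
GT       [1]
NEG      [-1]
NEG      [1]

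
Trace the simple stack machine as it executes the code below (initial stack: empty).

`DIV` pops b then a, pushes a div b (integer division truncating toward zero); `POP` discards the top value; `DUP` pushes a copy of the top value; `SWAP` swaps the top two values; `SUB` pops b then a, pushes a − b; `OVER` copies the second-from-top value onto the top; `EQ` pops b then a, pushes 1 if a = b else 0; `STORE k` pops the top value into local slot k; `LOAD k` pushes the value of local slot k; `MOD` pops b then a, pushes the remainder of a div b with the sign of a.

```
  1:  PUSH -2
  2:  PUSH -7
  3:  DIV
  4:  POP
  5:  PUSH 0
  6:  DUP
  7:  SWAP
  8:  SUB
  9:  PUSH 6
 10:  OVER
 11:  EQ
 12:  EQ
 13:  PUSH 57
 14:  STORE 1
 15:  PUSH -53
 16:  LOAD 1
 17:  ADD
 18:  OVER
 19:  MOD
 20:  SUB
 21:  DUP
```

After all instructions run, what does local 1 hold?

57

PUSH -2  -> -2
PUSH -7  -> -2 -7
DIV      -> 0
POP      -> (empty)
PUSH 0   -> 0
DUP      -> 0 0
SWAP     -> 0 0
SUB      -> 0
PUSH 6   -> 0 6
OVER     -> 0 6 0
EQ       -> 0 0
EQ       -> 1
PUSH 57  -> 1 57
STORE 1  -> 1
PUSH -53 -> 1 -53
LOAD 1   -> 1 -53 57
ADD      -> 1 4
OVER     -> 1 4 1
MOD      -> 1 0
SUB      -> 1
DUP      -> 1 1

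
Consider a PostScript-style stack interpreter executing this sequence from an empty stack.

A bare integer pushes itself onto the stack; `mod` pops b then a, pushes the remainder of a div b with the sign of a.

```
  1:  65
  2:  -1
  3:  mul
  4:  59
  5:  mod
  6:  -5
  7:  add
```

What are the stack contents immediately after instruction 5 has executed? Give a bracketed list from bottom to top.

[-6]

65  : [65]
-1  : [65, -1]
mul : [-65]
59  : [-65, 59]
mod : [-6]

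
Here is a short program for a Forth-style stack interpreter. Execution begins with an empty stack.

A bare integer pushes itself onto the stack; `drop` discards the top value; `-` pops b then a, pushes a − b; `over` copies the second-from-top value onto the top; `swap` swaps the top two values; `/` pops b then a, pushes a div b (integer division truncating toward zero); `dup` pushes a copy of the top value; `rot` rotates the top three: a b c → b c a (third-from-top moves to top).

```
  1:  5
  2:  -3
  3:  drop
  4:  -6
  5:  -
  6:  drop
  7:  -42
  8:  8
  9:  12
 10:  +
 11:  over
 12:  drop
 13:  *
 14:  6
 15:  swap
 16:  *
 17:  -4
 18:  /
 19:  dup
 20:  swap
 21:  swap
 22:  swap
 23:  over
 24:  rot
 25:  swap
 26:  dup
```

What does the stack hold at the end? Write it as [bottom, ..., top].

[1260, 1260, 1260, 1260]

5    → [5]
-3   → [5, -3]
drop → [5]
-6   → [5, -6]
-    → [11]
drop → []
-42  → [-42]
8    → [-42, 8]
12   → [-42, 8, 12]
+    → [-42, 20]
over → [-42, 20, -42]
drop → [-42, 20]
*    → [-840]
6    → [-840, 6]
swap → [6, -840]
*    → [-5040]
-4   → [-5040, -4]
/    → [1260]
dup  → [1260, 1260]
swap → [1260, 1260]
swap → [1260, 1260]
swap → [1260, 1260]
over → [1260, 1260, 1260]
rot  → [1260, 1260, 1260]
swap → [1260, 1260, 1260]
dup  → [1260, 1260, 1260, 1260]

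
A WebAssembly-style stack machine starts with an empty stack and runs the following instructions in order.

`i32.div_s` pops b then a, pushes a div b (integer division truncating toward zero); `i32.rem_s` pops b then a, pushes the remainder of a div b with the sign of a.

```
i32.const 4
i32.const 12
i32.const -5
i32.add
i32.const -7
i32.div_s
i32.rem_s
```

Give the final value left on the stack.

0

i32.const 4  : [4]
i32.const 12 : [4, 12]
i32.const -5 : [4, 12, -5]
i32.add      : [4, 7]
i32.const -7 : [4, 7, -7]
i32.div_s    : [4, -1]
i32.rem_s    : [0]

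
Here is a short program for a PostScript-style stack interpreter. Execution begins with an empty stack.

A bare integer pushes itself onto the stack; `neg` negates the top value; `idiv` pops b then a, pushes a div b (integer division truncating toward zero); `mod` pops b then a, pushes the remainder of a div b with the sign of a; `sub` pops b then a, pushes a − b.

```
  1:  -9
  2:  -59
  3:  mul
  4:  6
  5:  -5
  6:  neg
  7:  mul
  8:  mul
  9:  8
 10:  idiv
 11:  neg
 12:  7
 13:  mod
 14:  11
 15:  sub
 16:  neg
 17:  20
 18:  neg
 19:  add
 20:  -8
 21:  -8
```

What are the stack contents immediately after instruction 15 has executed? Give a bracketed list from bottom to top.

[-14]

-9    -9
-59   -9 -59
mul   531
6     531 6
-5    531 6 -5
neg   531 6 5
mul   531 30
mul   15930
8     15930 8
idiv  1991
neg   -1991
7     -1991 7
mod   -3
11    -3 11
sub   -14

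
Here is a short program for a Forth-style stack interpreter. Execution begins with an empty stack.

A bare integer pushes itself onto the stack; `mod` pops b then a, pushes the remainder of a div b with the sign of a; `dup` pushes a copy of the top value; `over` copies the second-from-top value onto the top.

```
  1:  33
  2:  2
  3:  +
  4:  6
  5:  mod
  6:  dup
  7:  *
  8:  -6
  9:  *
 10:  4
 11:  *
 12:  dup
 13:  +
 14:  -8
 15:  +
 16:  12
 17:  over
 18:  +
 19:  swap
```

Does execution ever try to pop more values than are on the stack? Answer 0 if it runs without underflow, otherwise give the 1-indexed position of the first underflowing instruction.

0

33   → 33
2    → 33 2
+    → 35
6    → 35 6
mod  → 5
dup  → 5 5
*    → 25
-6   → 25 -6
*    → -150
4    → -150 4
*    → -600
dup  → -600 -600
+    → -1200
-8   → -1200 -8
+    → -1208
12   → -1208 12
over → -1208 12 -1208
+    → -1208 -1196
swap → -1196 -1208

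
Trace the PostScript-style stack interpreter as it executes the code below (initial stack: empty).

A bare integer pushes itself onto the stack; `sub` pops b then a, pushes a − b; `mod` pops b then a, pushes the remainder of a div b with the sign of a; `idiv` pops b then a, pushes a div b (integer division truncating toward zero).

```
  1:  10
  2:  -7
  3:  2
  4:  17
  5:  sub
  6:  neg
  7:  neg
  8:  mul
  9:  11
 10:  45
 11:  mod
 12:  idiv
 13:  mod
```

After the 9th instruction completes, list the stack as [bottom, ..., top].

[10, 105, 11]

10   [10]
-7   [10, -7]
2    [10, -7, 2]
17   [10, -7, 2, 17]
sub  [10, -7, -15]
neg  [10, -7, 15]
neg  [10, -7, -15]
mul  [10, 105]
11   [10, 105, 11]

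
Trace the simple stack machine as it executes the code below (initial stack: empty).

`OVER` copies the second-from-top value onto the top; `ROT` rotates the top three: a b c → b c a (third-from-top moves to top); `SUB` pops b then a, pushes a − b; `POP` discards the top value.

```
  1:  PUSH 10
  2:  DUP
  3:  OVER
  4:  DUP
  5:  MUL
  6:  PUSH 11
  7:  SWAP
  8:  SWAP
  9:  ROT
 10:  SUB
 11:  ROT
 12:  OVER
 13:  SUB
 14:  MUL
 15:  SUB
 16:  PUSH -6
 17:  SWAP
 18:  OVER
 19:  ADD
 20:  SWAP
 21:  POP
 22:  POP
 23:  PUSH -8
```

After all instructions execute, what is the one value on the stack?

-8

PUSH 10 -> 10
DUP     -> 10 10
OVER    -> 10 10 10
DUP     -> 10 10 10 10
MUL     -> 10 10 100
PUSH 11 -> 10 10 100 11
SWAP    -> 10 10 11 100
SWAP    -> 10 10 100 11
ROT     -> 10 100 11 10
SUB     -> 10 100 1
ROT     -> 100 1 10
OVER    -> 100 1 10 1
SUB     -> 100 1 9
MUL     -> 100 9
SUB     -> 91
PUSH -6 -> 91 -6
SWAP    -> -6 91
OVER    -> -6 91 -6
ADD     -> -6 85
SWAP    -> 85 -6
POP     -> 85
POP     -> (empty)
PUSH -8 -> -8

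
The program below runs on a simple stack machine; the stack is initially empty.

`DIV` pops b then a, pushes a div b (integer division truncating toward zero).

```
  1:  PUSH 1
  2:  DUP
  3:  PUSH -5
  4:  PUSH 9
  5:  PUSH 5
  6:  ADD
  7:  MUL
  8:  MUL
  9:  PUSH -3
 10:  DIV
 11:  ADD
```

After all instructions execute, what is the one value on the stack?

24

PUSH 1  : 1
DUP     : 1 1
PUSH -5 : 1 1 -5
PUSH 9  : 1 1 -5 9
PUSH 5  : 1 1 -5 9 5
ADD     : 1 1 -5 14
MUL     : 1 1 -70
MUL     : 1 -70
PUSH -3 : 1 -70 -3
DIV     : 1 23
ADD     : 24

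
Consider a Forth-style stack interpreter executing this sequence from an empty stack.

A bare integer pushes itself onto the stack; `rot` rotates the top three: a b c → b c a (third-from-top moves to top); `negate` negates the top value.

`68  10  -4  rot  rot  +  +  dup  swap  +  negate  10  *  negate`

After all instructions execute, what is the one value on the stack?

1480

68     -> [68]
10     -> [68, 10]
-4     -> [68, 10, -4]
rot    -> [10, -4, 68]
rot    -> [-4, 68, 10]
+      -> [-4, 78]
+      -> [74]
dup    -> [74, 74]
swap   -> [74, 74]
+      -> [148]
negate -> [-148]
10     -> [-148, 10]
*      -> [-1480]
negate -> [1480]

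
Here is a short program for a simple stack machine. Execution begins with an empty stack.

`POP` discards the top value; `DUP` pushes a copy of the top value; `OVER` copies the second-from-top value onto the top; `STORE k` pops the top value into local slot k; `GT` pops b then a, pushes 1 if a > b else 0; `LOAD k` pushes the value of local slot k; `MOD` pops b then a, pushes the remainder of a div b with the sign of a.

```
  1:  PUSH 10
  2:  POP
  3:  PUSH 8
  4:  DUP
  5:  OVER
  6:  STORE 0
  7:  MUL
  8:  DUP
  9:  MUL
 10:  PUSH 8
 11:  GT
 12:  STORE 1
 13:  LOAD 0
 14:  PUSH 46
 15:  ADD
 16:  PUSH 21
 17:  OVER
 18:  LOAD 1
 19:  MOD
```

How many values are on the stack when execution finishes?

PUSH 10 -> [10]
POP     -> []
PUSH 8  -> [8]
DUP     -> [8, 8]
OVER    -> [8, 8, 8]
STORE 0 -> [8, 8]
MUL     -> [64]
DUP     -> [64, 64]
MUL     -> [4096]
PUSH 8  -> [4096, 8]
GT      -> [1]
STORE 1 -> []
LOAD 0  -> [8]
PUSH 46 -> [8, 46]
ADD     -> [54]
PUSH 21 -> [54, 21]
OVER    -> [54, 21, 54]
LOAD 1  -> [54, 21, 54, 1]
MOD     -> [54, 21, 0]

3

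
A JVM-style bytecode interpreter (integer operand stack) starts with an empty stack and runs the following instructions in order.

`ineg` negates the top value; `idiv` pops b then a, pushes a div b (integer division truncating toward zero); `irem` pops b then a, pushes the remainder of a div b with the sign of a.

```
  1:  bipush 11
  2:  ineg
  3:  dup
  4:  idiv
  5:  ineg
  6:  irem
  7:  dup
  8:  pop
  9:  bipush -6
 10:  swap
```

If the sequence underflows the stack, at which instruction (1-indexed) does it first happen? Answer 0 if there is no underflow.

bipush 11 → 11
ineg      → -11
dup       → -11 -11
idiv      → 1
ineg      → -1
irem  — needs 2 operands, stack has 1 → underflow

6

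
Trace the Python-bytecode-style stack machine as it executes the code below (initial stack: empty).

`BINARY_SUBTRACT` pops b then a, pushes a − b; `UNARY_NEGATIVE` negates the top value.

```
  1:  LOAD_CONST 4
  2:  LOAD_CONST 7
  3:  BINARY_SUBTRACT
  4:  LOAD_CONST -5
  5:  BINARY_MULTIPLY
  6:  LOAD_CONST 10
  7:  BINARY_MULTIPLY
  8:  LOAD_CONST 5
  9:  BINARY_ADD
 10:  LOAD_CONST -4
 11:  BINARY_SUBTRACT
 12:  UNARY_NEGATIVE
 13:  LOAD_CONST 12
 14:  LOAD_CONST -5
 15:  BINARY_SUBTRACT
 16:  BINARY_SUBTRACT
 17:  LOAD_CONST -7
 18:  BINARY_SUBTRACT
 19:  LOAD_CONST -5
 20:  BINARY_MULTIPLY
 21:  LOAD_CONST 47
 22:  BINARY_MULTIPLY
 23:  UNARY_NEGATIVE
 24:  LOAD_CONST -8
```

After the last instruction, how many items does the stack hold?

2

LOAD_CONST 4    → [4]
LOAD_CONST 7    → [4, 7]
BINARY_SUBTRACT → [-3]
LOAD_CONST -5   → [-3, -5]
BINARY_MULTIPLY → [15]
LOAD_CONST 10   → [15, 10]
BINARY_MULTIPLY → [150]
LOAD_CONST 5    → [150, 5]
BINARY_ADD      → [155]
LOAD_CONST -4   → [155, -4]
BINARY_SUBTRACT → [159]
UNARY_NEGATIVE  → [-159]
LOAD_CONST 12   → [-159, 12]
LOAD_CONST -5   → [-159, 12, -5]
BINARY_SUBTRACT → [-159, 17]
BINARY_SUBTRACT → [-176]
LOAD_CONST -7   → [-176, -7]
BINARY_SUBTRACT → [-169]
LOAD_CONST -5   → [-169, -5]
BINARY_MULTIPLY → [845]
LOAD_CONST 47   → [845, 47]
BINARY_MULTIPLY → [39715]
UNARY_NEGATIVE  → [-39715]
LOAD_CONST -8   → [-39715, -8]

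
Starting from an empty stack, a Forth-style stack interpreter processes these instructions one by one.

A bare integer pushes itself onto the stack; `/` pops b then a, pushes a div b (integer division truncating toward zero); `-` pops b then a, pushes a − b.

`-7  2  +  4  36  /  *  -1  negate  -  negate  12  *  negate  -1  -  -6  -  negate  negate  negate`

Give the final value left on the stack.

5

-7     : -7
2      : -7 2
+      : -5
4      : -5 4
36     : -5 4 36
/      : -5 0
*      : 0
-1     : 0 -1
negate : 0 1
-      : -1
negate : 1
12     : 1 12
*      : 12
negate : -12
-1     : -12 -1
-      : -11
-6     : -11 -6
-      : -5
negate : 5
negate : -5
negate : 5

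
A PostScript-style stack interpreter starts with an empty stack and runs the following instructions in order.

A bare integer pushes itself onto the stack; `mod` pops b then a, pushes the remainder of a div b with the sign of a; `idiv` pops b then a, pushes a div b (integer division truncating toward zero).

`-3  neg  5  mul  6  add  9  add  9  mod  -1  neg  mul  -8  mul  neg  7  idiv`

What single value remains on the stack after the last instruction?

3

-3   → -3
neg  → 3
5    → 3 5
mul  → 15
6    → 15 6
add  → 21
9    → 21 9
add  → 30
9    → 30 9
mod  → 3
-1   → 3 -1
neg  → 3 1
mul  → 3
-8   → 3 -8
mul  → -24
neg  → 24
7    → 24 7
idiv → 3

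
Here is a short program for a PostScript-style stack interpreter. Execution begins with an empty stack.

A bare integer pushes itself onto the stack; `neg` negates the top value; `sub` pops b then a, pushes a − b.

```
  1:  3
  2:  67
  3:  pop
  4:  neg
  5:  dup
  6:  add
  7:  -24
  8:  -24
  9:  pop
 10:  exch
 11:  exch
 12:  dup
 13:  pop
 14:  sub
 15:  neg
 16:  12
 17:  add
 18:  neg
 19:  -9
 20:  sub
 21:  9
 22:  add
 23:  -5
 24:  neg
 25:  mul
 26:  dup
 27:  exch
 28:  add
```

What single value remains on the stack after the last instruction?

3    -> 3
67   -> 3 67
pop  -> 3
neg  -> -3
dup  -> -3 -3
add  -> -6
-24  -> -6 -24
-24  -> -6 -24 -24
pop  -> -6 -24
exch -> -24 -6
exch -> -6 -24
dup  -> -6 -24 -24
pop  -> -6 -24
sub  -> 18
neg  -> -18
12   -> -18 12
add  -> -6
neg  -> 6
-9   -> 6 -9
sub  -> 15
9    -> 15 9
add  -> 24
-5   -> 24 -5
neg  -> 24 5
mul  -> 120
dup  -> 120 120
exch -> 120 120
add  -> 240

240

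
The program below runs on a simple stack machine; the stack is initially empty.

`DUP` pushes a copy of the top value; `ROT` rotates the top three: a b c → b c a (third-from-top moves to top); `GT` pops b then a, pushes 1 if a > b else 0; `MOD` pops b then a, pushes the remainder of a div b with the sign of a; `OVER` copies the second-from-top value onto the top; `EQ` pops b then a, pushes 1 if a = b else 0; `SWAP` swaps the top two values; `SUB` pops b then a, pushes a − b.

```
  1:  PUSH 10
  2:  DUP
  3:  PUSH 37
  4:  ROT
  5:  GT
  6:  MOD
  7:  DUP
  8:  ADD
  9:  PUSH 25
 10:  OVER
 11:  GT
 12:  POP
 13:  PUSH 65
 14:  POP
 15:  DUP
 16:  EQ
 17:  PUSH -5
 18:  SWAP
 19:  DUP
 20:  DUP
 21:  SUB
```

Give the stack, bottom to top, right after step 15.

[0, 0]

PUSH 10  [10]
DUP      [10, 10]
PUSH 37  [10, 10, 37]
ROT      [10, 37, 10]
GT       [10, 1]
MOD      [0]
DUP      [0, 0]
ADD      [0]
PUSH 25  [0, 25]
OVER     [0, 25, 0]
GT       [0, 1]
POP      [0]
PUSH 65  [0, 65]
POP      [0]
DUP      [0, 0]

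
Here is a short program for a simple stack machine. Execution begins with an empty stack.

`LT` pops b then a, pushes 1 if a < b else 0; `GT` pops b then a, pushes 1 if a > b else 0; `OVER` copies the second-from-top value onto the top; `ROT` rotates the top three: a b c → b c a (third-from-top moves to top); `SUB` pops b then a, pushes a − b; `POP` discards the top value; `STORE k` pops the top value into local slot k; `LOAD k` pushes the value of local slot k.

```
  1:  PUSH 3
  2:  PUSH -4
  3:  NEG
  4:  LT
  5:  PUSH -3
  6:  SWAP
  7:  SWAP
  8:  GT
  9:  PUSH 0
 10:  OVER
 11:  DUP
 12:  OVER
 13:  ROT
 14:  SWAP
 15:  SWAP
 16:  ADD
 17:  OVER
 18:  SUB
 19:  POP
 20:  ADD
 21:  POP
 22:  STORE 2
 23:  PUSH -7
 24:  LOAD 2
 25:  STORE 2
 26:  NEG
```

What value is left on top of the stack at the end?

PUSH 3  : 3
PUSH -4 : 3 -4
NEG     : 3 4
LT      : 1
PUSH -3 : 1 -3
SWAP    : -3 1
SWAP    : 1 -3
GT      : 1
PUSH 0  : 1 0
OVER    : 1 0 1
DUP     : 1 0 1 1
OVER    : 1 0 1 1 1
ROT     : 1 0 1 1 1
SWAP    : 1 0 1 1 1
SWAP    : 1 0 1 1 1
ADD     : 1 0 1 2
OVER    : 1 0 1 2 1
SUB     : 1 0 1 1
POP     : 1 0 1
ADD     : 1 1
POP     : 1
STORE 2 : (empty)
PUSH -7 : -7
LOAD 2  : -7 1
STORE 2 : -7
NEG     : 7

7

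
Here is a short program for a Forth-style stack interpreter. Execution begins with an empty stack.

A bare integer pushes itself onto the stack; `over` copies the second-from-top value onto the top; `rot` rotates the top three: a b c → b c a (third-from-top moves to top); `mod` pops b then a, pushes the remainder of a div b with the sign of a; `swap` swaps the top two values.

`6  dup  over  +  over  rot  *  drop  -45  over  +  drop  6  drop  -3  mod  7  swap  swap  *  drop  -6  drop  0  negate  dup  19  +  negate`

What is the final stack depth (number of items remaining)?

6       6
dup     6 6
over    6 6 6
+       6 12
over    6 12 6
rot     12 6 6
*       12 36
drop    12
-45     12 -45
over    12 -45 12
+       12 -33
drop    12
6       12 6
drop    12
-3      12 -3
mod     0
7       0 7
swap    7 0
swap    0 7
*       0
drop    (empty)
-6      -6
drop    (empty)
0       0
negate  0
dup     0 0
19      0 0 19
+       0 19
negate  0 -19

2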